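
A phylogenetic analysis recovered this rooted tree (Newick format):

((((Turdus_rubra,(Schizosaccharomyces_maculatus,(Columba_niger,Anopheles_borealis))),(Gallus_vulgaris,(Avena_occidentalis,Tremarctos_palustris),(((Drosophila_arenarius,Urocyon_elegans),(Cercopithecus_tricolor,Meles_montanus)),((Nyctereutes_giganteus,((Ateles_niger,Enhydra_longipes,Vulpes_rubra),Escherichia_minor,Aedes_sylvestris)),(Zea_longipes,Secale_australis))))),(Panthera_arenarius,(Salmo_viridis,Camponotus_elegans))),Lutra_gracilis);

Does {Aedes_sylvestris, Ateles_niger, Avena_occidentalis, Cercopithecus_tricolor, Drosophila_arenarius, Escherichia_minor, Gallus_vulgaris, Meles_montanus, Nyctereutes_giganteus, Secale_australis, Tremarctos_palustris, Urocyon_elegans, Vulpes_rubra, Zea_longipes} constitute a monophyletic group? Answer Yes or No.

The MRCA of the listed taxa subtends (Gallus_vulgaris,(Avena_occidentalis,Tremarctos_palustris),(((Drosophila_arenarius,Urocyon_elegans),(Cercopithecus_tricolor,Meles_montanus)),((Nyctereutes_giganteus,((Ateles_niger,Enhydra_longipes,Vulpes_rubra),Escherichia_minor,Aedes_sylvestris)),(Zea_longipes,Secale_australis)))).
That clade also contains Enhydra_longipes, which is not in the proposed group, so the group is not monophyletic.

No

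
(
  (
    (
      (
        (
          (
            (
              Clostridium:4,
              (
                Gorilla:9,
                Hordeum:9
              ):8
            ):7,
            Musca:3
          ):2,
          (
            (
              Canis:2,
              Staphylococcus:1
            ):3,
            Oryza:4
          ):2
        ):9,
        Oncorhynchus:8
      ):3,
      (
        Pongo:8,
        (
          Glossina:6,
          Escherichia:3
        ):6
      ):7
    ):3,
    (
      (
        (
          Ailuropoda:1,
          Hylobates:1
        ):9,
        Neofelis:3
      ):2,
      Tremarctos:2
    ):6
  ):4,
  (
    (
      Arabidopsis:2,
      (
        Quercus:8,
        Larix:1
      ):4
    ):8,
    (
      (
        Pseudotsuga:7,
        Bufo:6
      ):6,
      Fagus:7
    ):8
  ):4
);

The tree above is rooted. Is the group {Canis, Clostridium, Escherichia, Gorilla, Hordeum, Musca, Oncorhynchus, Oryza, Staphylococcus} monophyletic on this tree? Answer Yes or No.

No

The MRCA of the listed taxa subtends (((((Clostridium,(Gorilla,Hordeum)),Musca),((Canis,Staphylococcus),Oryza)),Oncorhynchus),(Pongo,(Glossina,Escherichia))).
That clade also contains Glossina, Pongo, which are not in the proposed group, so the group is not monophyletic.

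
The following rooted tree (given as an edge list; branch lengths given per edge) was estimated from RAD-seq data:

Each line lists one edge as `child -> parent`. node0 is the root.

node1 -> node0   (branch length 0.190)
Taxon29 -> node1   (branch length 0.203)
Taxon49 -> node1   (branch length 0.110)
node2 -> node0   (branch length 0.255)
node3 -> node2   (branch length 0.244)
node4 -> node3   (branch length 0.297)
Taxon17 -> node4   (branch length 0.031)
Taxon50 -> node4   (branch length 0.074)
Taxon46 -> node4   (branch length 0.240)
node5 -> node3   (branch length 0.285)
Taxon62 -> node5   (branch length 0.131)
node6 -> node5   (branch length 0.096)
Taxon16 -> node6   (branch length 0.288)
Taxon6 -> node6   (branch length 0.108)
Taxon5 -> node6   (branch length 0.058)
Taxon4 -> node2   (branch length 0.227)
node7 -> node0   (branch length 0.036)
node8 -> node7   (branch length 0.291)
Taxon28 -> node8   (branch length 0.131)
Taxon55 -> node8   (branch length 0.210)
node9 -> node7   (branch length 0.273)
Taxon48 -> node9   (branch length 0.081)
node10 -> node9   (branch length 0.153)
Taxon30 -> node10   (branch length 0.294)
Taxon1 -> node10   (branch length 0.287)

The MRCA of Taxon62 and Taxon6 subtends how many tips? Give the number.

4

The MRCA of Taxon62 and Taxon6 is the node subtending (Taxon62,(Taxon16,Taxon6,Taxon5)).
That clade contains 4 terminal taxa: Taxon16, Taxon5, Taxon6, Taxon62.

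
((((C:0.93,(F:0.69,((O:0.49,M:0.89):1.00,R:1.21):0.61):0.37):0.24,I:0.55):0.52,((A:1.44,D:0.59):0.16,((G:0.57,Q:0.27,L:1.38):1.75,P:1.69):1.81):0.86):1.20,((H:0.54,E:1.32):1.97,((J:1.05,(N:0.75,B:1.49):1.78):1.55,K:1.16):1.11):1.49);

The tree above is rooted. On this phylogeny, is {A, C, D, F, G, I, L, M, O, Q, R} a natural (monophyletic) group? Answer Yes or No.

No

The MRCA of the listed taxa subtends (((C,(F,((O,M),R))),I),((A,D),((G,Q,L),P))).
That clade also contains P, which is not in the proposed group, so the group is not monophyletic.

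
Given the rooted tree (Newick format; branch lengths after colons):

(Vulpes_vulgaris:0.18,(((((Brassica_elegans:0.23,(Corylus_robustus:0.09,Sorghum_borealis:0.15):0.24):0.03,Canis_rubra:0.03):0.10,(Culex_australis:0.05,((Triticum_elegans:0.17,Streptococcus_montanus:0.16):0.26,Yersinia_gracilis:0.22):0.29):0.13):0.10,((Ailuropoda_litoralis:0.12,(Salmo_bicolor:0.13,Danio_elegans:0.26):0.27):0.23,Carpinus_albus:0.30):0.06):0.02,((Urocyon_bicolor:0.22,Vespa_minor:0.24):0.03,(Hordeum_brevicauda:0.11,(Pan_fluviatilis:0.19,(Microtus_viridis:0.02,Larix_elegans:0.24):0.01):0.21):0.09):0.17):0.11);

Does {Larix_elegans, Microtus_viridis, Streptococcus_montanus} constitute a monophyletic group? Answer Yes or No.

No

The MRCA of the listed taxa subtends (((((Brassica_elegans,(Corylus_robustus,Sorghum_borealis)),Canis_rubra),(Culex_australis,((Triticum_elegans,Streptococcus_montanus),Yersinia_gracilis))),((Ailuropoda_litoralis,(Salmo_bicolor,Danio_elegans)),Carpinus_albus)),((Urocyon_bicolor,Vespa_minor),(Hordeum_brevicauda,(Pan_fluviatilis,(Microtus_viridis,Larix_elegans))))).
That clade also contains Ailuropoda_litoralis, Brassica_elegans, Canis_rubra, Carpinus_albus, Corylus_robustus, Culex_australis, Danio_elegans, Hordeum_brevicauda, Pan_fluviatilis, Salmo_bicolor, Sorghum_borealis, Triticum_elegans, Urocyon_bicolor, Vespa_minor, Yersinia_gracilis, which are not in the proposed group, so the group is not monophyletic.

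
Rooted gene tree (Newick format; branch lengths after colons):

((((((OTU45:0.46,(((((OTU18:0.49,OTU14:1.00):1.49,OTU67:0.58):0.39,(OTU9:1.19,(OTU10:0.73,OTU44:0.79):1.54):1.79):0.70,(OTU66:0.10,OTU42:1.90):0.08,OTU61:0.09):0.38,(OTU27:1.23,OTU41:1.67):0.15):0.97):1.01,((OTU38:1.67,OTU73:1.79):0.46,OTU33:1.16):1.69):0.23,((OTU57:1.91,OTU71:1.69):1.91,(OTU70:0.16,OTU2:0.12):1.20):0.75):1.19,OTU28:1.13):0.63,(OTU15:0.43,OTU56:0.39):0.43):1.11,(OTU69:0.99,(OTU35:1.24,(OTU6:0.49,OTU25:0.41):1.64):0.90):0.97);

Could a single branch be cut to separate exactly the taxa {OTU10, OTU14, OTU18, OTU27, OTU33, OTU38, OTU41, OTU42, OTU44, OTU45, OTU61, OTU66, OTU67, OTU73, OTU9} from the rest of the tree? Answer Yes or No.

The most recent common ancestor of these taxa subtends ((OTU45,(((((OTU18,OTU14),OTU67),(OTU9,(OTU10,OTU44))),(OTU66,OTU42),OTU61),(OTU27,OTU41))),((OTU38,OTU73),OTU33)).
That clade has exactly 15 tips — every listed taxon and nothing else — so the group is monophyletic.

Yes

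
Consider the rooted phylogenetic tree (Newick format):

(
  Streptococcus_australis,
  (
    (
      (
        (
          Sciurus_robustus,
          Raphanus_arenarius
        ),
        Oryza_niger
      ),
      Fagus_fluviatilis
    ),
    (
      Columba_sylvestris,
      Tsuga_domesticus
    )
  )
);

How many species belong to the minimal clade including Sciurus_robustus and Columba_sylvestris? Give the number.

6

The MRCA of Sciurus_robustus and Columba_sylvestris is the node subtending ((((Sciurus_robustus,Raphanus_arenarius),Oryza_niger),Fagus_fluviatilis),(Columba_sylvestris,Tsuga_domesticus)).
That clade contains 6 terminal taxa: Columba_sylvestris, Fagus_fluviatilis, Oryza_niger, Raphanus_arenarius, Sciurus_robustus, Tsuga_domesticus.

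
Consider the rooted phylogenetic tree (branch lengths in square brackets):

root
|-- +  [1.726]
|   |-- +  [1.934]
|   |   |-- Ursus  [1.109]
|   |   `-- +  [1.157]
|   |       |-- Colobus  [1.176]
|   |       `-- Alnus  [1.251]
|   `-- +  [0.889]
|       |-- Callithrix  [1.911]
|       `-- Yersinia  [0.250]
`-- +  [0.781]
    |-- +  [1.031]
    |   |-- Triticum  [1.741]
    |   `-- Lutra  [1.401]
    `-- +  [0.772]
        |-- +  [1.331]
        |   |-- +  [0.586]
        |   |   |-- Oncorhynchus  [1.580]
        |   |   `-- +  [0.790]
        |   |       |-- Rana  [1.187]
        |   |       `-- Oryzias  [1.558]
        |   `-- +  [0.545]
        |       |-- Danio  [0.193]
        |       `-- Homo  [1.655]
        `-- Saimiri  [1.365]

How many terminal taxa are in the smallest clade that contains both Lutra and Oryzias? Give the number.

The MRCA of Lutra and Oryzias is the node subtending ((Triticum,Lutra),(((Oncorhynchus,(Rana,Oryzias)),(Danio,Homo)),Saimiri)).
That clade contains 8 terminal taxa: Danio, Homo, Lutra, Oncorhynchus, Oryzias, Rana, Saimiri, Triticum.

8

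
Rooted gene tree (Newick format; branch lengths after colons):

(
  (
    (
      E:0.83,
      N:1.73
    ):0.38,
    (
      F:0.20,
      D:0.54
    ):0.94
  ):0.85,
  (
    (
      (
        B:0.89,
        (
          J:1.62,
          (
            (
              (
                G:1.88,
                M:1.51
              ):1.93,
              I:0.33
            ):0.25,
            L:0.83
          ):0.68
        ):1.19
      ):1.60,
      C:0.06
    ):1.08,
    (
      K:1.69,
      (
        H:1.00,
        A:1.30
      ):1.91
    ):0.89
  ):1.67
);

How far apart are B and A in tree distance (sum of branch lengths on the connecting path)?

The path runs B → … → MRCA → … → A; the MRCA is the node subtending (((B,(J,(((G,M),I),L))),C),(K,(H,A))).
Branch lengths along that path: 0.89 + 1.60 + 1.08 + 0.89 + 1.91 + 1.30 = 7.67.

7.67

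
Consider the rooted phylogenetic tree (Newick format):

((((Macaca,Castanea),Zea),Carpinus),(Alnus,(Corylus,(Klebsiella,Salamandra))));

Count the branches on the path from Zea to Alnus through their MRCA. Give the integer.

5

The MRCA of Zea and Alnus is the root of the tree.
From Zea up to that node: 3 branches. From Alnus up to the same node: 2 branches. Total: 3 + 2 = 5.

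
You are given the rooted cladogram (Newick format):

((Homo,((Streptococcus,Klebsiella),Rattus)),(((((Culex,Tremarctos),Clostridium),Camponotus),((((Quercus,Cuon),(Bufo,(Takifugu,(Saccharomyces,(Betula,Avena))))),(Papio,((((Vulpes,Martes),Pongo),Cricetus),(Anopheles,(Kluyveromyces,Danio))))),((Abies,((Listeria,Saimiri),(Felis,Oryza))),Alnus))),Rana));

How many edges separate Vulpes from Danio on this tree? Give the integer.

The MRCA of Vulpes and Danio is the node subtending ((((Vulpes,Martes),Pongo),Cricetus),(Anopheles,(Kluyveromyces,Danio))).
From Vulpes up to that node: 4 branches. From Danio up to the same node: 3 branches. Total: 4 + 3 = 7.

7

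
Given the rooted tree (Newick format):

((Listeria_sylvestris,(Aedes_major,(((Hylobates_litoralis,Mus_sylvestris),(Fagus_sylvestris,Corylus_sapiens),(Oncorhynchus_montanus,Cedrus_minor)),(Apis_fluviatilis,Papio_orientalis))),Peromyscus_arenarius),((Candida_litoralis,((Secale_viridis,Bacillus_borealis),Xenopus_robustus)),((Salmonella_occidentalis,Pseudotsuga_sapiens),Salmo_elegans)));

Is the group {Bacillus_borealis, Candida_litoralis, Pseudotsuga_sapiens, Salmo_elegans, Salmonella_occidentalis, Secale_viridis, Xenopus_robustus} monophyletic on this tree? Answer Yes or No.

The most recent common ancestor of these taxa subtends ((Candida_litoralis,((Secale_viridis,Bacillus_borealis),Xenopus_robustus)),((Salmonella_occidentalis,Pseudotsuga_sapiens),Salmo_elegans)).
That clade has exactly 7 tips — every listed taxon and nothing else — so the group is monophyletic.

Yes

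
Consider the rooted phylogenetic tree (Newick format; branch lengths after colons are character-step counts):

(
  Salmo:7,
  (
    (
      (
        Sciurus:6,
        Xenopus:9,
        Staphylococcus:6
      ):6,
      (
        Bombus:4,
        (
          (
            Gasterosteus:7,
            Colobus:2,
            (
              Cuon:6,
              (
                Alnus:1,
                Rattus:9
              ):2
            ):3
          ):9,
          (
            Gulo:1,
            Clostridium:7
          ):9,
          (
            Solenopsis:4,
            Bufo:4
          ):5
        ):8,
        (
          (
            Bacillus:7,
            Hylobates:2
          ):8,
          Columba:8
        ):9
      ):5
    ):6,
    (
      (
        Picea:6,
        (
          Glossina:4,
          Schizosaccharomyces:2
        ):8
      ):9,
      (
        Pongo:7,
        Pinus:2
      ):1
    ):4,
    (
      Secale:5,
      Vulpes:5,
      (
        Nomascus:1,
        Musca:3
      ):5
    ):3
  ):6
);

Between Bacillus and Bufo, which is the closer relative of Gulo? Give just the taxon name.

Bufo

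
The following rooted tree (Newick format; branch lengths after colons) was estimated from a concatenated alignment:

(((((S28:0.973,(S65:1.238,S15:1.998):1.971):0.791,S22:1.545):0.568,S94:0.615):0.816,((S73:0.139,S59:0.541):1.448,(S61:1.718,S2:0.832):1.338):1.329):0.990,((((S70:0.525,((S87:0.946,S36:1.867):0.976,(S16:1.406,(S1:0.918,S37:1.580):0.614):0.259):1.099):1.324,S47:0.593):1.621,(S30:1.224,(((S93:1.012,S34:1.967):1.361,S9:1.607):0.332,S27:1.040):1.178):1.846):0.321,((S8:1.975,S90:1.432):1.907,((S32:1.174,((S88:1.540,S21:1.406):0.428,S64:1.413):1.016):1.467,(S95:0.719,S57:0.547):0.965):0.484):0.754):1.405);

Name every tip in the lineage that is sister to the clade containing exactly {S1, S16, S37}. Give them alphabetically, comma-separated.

The clade containing exactly {S1, S16, S37} attaches to the tree at the node subtending ((S87,S36),(S16,(S1,S37))).
The other lineage descending from that same node — the sister group — is (S87,S36); its 2 tips in alphabetical order are the answer.

S36, S87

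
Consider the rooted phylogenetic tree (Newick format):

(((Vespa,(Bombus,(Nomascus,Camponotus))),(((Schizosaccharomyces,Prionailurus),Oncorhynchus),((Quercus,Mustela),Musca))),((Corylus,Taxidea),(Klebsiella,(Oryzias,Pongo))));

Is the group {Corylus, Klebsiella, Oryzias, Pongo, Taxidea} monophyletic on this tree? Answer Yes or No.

The most recent common ancestor of these taxa subtends ((Corylus,Taxidea),(Klebsiella,(Oryzias,Pongo))).
That clade has exactly 5 tips — every listed taxon and nothing else — so the group is monophyletic.

Yes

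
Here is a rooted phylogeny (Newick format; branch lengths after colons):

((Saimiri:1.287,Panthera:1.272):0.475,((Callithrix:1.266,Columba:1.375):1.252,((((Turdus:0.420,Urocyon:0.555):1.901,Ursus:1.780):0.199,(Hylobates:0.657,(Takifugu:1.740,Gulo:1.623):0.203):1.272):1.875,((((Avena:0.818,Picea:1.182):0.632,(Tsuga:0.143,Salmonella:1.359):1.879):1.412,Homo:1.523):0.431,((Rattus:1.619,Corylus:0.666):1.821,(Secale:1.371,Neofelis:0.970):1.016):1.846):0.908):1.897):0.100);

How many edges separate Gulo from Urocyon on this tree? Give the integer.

The MRCA of Gulo and Urocyon is the node subtending (((Turdus,Urocyon),Ursus),(Hylobates,(Takifugu,Gulo))).
From Gulo up to that node: 3 branches. From Urocyon up to the same node: 3 branches. Total: 3 + 3 = 6.

6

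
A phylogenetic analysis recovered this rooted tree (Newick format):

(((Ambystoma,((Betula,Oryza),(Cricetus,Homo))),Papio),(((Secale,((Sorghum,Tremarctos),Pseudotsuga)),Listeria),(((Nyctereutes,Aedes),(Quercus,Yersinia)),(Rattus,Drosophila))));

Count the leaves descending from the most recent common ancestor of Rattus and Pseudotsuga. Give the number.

11

The MRCA of Rattus and Pseudotsuga is the node subtending (((Secale,((Sorghum,Tremarctos),Pseudotsuga)),Listeria),(((Nyctereutes,Aedes),(Quercus,Yersinia)),(Rattus,Drosophila))).
That clade contains 11 terminal taxa: Aedes, Drosophila, Listeria, Nyctereutes, Pseudotsuga, Quercus, Rattus, Secale, Sorghum, Tremarctos, Yersinia.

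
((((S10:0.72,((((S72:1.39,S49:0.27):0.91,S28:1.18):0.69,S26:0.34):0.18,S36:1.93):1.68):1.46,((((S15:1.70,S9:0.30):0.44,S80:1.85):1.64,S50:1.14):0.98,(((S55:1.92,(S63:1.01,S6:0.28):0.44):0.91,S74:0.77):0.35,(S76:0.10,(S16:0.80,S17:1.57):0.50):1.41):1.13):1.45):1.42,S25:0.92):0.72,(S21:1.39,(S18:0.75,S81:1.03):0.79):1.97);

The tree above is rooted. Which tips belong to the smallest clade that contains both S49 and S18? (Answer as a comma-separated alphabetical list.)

S10, S15, S16, S17, S18, S21, S25, S26, S28, S36, S49, S50, S55, S6, S63, S72, S74, S76, S80, S81, S9

Tracing S49: it sits inside (S72,S49).
Tracing S18: it sits inside (S18,S81).
The smallest clade enclosing both is the whole tree (their MRCA is the root), so the answer is all 21 tips in alphabetical order.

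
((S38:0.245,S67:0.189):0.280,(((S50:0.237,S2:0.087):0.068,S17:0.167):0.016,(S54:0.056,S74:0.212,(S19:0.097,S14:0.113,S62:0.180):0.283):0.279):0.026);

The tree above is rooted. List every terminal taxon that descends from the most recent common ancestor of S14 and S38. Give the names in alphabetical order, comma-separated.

Tracing S14: it sits inside (S19,S14,S62).
Tracing S38: it sits inside (S38,S67).
The smallest clade enclosing both is the whole tree (their MRCA is the root), so the answer is all 10 tips in alphabetical order.

S14, S17, S19, S2, S38, S50, S54, S62, S67, S74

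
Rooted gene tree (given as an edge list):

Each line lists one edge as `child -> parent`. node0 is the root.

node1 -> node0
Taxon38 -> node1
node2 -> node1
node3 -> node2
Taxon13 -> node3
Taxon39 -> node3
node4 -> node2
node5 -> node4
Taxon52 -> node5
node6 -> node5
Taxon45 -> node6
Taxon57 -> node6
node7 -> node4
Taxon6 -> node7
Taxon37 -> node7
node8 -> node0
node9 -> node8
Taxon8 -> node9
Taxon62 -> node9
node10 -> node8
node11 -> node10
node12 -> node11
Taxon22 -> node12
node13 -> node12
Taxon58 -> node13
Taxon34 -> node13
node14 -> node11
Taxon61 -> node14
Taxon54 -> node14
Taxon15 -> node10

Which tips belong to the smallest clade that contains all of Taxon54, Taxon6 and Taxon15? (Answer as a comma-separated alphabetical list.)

Tracing Taxon54: it sits inside (Taxon61,Taxon54).
Tracing Taxon6: it sits inside (Taxon6,Taxon37).
Tracing Taxon15: it sits inside (((Taxon22,(Taxon58,Taxon34)),(Taxon61,Taxon54)),Taxon15).
The smallest clade enclosing all 3 is the whole tree (their MRCA is the root), so the answer is all 16 tips in alphabetical order.

Taxon13, Taxon15, Taxon22, Taxon34, Taxon37, Taxon38, Taxon39, Taxon45, Taxon52, Taxon54, Taxon57, Taxon58, Taxon6, Taxon61, Taxon62, Taxon8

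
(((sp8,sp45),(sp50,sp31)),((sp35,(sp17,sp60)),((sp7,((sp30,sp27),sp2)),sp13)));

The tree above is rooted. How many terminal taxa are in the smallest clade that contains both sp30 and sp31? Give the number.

The MRCA of sp30 and sp31 is the root, so the clade is the entire tree.
That clade contains 12 terminal taxa: sp13, sp17, sp2, sp27, sp30, sp31, sp35, sp45, sp50, sp60, sp7, sp8.

12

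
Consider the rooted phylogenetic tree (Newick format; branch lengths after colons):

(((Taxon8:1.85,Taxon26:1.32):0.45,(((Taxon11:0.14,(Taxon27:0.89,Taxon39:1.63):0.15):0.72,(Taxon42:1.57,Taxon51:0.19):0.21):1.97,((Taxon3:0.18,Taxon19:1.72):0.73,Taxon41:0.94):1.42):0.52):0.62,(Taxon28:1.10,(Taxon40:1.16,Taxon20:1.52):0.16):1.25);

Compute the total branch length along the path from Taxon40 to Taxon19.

7.58

The path runs Taxon40 → … → MRCA → … → Taxon19; the MRCA is the root of the tree.
Branch lengths along that path: 1.16 + 0.16 + 1.25 + 0.62 + 0.52 + 1.42 + 0.73 + 1.72 = 7.58.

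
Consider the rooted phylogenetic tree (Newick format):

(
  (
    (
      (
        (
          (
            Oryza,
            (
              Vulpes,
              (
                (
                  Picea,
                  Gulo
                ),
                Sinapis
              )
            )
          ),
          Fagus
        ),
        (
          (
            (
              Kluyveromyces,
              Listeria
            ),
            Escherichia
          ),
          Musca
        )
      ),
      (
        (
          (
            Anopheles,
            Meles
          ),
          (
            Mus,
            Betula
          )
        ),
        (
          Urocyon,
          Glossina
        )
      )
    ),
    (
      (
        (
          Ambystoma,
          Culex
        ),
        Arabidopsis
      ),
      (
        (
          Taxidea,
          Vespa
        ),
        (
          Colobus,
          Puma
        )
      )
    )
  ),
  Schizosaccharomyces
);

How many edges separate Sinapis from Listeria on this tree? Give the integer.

The MRCA of Sinapis and Listeria is the node subtending (((Oryza,(Vulpes,((Picea,Gulo),Sinapis))),Fagus),(((Kluyveromyces,Listeria),Escherichia),Musca)).
From Sinapis up to that node: 5 branches. From Listeria up to the same node: 4 branches. Total: 5 + 4 = 9.

9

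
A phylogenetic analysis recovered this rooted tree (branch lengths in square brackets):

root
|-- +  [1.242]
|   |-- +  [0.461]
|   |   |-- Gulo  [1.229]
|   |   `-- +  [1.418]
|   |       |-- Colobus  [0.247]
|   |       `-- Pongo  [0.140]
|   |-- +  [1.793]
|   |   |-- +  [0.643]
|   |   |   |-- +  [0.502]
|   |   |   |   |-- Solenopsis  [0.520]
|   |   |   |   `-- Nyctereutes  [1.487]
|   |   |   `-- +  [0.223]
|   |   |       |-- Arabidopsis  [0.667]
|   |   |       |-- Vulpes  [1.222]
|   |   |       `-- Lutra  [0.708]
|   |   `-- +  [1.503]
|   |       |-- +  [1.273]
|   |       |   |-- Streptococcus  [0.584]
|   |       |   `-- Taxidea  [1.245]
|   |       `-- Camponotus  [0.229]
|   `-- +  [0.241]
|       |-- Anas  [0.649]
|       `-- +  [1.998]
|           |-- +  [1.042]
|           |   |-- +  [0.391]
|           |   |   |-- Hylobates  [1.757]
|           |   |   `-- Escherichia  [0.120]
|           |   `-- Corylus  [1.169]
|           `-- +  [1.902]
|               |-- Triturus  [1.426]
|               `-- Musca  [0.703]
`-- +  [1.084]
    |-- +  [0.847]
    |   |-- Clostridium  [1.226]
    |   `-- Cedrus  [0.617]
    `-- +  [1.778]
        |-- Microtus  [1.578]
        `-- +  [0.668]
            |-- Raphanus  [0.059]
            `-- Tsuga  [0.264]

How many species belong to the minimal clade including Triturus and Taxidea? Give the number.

17

The MRCA of Triturus and Taxidea is the node subtending ((Gulo,(Colobus,Pongo)),(((Solenopsis,Nyctereutes),(Arabidopsis,Vulpes,Lutra)),((Streptococcus,Taxidea),Camponotus)),(Anas,(((Hylobates,Escherichia),Corylus),(Triturus,Musca)))).
That clade contains 17 terminal taxa: Anas, Arabidopsis, Camponotus, Colobus, Corylus, Escherichia, Gulo, Hylobates, Lutra, Musca, Nyctereutes, Pongo, Solenopsis, Streptococcus, Taxidea, Triturus, Vulpes.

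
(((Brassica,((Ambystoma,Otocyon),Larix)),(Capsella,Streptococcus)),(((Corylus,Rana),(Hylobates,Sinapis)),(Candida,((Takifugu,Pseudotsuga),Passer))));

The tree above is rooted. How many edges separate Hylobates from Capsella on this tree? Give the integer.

7

The MRCA of Hylobates and Capsella is the root of the tree.
From Hylobates up to that node: 4 branches. From Capsella up to the same node: 3 branches. Total: 4 + 3 = 7.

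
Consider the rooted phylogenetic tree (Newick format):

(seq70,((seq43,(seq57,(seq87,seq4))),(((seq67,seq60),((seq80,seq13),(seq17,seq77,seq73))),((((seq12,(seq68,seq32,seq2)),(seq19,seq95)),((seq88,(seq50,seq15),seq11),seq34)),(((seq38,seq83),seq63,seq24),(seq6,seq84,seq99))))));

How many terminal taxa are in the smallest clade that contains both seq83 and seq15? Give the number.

The MRCA of seq83 and seq15 is the node subtending ((((seq12,(seq68,seq32,seq2)),(seq19,seq95)),((seq88,(seq50,seq15),seq11),seq34)),(((seq38,seq83),seq63,seq24),(seq6,seq84,seq99))).
That clade contains 18 terminal taxa: seq11, seq12, seq15, seq19, seq2, seq24, seq32, seq34, seq38, seq50, seq6, seq63, seq68, seq83, seq84, seq88, seq95, seq99.

18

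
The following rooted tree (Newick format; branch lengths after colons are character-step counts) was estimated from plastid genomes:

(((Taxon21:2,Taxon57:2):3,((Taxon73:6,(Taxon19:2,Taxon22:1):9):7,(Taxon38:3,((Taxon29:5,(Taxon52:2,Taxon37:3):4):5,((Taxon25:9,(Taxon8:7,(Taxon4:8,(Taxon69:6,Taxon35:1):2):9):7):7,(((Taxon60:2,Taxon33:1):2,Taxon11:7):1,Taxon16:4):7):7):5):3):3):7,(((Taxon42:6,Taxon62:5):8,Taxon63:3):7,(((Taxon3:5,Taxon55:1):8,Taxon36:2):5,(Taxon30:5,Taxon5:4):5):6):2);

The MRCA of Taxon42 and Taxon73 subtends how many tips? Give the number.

The MRCA of Taxon42 and Taxon73 is the root, so the clade is the entire tree.
That clade contains 26 terminal taxa: Taxon11, Taxon16, Taxon19, Taxon21, Taxon22, Taxon25, Taxon29, Taxon3, Taxon30, Taxon33, Taxon35, Taxon36, Taxon37, Taxon38, Taxon4, Taxon42, Taxon5, Taxon52, Taxon55, Taxon57, Taxon60, Taxon62, Taxon63, Taxon69, Taxon73, Taxon8.

26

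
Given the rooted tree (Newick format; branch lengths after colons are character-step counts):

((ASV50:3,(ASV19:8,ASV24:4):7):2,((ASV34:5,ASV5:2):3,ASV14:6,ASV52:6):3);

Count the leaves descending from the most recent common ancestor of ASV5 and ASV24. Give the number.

The MRCA of ASV5 and ASV24 is the root, so the clade is the entire tree.
That clade contains 7 terminal taxa: ASV14, ASV19, ASV24, ASV34, ASV5, ASV50, ASV52.

7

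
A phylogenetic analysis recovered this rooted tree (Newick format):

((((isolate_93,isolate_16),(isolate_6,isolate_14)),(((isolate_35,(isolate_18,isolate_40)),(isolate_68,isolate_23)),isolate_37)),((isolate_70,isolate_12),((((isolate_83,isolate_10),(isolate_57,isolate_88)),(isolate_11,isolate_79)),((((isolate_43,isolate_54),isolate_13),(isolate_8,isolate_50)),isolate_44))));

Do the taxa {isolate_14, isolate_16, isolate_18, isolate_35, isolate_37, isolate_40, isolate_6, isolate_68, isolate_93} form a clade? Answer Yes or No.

The MRCA of the listed taxa subtends (((isolate_93,isolate_16),(isolate_6,isolate_14)),(((isolate_35,(isolate_18,isolate_40)),(isolate_68,isolate_23)),isolate_37)).
That clade also contains isolate_23, which is not in the proposed group, so the group is not monophyletic.

No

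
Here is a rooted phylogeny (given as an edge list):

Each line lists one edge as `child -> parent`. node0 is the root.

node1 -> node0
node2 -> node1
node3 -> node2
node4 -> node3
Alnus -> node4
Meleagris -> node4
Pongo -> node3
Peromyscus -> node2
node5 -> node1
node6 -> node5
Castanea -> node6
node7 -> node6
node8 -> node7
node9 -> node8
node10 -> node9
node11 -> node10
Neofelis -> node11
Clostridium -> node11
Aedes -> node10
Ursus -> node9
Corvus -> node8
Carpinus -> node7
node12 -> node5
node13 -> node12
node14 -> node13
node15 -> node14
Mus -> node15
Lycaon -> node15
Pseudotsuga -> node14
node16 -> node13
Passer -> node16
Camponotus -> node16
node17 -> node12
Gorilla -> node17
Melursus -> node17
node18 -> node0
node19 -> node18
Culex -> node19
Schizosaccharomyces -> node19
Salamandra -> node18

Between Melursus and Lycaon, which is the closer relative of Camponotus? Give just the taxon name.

The MRCA of Camponotus and Lycaon subtends (((Mus,Lycaon),Pseudotsuga),(Passer,Camponotus)) (5 taxa).
The MRCA of Camponotus and Melursus subtends ((((Mus,Lycaon),Pseudotsuga),(Passer,Camponotus)),(Gorilla,Melursus)) (7 taxa).
The first is nested inside the second, so Camponotus shares a more recent common ancestor with Lycaon.

Lycaon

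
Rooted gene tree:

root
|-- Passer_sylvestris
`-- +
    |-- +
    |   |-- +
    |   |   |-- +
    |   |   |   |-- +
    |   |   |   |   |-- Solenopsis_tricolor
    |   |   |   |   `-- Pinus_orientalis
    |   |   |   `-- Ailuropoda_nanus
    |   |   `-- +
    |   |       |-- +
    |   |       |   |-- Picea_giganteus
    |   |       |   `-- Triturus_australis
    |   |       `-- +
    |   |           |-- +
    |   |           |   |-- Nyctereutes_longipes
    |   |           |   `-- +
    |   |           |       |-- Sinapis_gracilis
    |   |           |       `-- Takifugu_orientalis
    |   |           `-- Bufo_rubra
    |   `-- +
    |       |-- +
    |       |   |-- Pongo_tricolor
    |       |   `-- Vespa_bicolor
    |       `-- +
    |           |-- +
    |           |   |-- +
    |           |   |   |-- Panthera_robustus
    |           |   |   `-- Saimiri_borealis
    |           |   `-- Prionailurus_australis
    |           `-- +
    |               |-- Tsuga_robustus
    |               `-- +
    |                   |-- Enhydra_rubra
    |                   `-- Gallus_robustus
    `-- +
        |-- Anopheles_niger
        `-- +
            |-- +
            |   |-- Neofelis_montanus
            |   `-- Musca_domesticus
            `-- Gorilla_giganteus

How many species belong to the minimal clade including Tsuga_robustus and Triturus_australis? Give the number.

17

The MRCA of Tsuga_robustus and Triturus_australis is the node subtending ((((Solenopsis_tricolor,Pinus_orientalis),Ailuropoda_nanus),((Picea_giganteus,Triturus_australis),((Nyctereutes_longipes,(Sinapis_gracilis,Takifugu_orientalis)),Bufo_rubra))),((Pongo_tricolor,Vespa_bicolor),(((Panthera_robustus,Saimiri_borealis),Prionailurus_australis),(Tsuga_robustus,(Enhydra_rubra,Gallus_robustus))))).
That clade contains 17 terminal taxa: Ailuropoda_nanus, Bufo_rubra, Enhydra_rubra, Gallus_robustus, Nyctereutes_longipes, Panthera_robustus, Picea_giganteus, Pinus_orientalis, Pongo_tricolor, Prionailurus_australis, Saimiri_borealis, Sinapis_gracilis, Solenopsis_tricolor, Takifugu_orientalis, Triturus_australis, Tsuga_robustus, Vespa_bicolor.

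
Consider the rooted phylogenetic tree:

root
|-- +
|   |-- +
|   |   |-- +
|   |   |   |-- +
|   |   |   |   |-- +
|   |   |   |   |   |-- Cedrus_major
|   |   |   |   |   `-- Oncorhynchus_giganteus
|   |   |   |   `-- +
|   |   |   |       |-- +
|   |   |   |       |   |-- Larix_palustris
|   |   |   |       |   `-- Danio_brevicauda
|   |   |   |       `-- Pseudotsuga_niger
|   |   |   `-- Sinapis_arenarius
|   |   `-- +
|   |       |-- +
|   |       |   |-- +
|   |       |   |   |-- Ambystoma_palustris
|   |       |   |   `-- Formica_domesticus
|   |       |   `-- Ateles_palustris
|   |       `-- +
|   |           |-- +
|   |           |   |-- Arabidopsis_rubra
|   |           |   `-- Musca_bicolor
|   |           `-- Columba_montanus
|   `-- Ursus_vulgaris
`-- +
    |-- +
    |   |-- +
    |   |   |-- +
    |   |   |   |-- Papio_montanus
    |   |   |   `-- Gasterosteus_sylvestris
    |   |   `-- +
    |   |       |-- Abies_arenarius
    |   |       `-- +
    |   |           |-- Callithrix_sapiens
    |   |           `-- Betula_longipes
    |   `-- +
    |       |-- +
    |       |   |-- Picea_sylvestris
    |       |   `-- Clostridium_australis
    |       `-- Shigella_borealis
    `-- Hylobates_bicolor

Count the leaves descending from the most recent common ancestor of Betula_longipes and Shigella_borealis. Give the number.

The MRCA of Betula_longipes and Shigella_borealis is the node subtending (((Papio_montanus,Gasterosteus_sylvestris),(Abies_arenarius,(Callithrix_sapiens,Betula_longipes))),((Picea_sylvestris,Clostridium_australis),Shigella_borealis)).
That clade contains 8 terminal taxa: Abies_arenarius, Betula_longipes, Callithrix_sapiens, Clostridium_australis, Gasterosteus_sylvestris, Papio_montanus, Picea_sylvestris, Shigella_borealis.

8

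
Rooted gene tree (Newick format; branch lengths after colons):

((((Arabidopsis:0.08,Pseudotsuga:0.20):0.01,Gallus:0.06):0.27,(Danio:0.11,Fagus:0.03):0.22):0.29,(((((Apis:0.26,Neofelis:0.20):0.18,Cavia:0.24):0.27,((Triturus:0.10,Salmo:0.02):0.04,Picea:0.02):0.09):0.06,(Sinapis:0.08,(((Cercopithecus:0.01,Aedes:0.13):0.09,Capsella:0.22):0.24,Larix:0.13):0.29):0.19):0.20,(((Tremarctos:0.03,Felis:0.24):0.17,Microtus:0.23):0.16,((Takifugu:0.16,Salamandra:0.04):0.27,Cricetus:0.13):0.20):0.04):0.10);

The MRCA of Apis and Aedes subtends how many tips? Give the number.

The MRCA of Apis and Aedes is the node subtending ((((Apis,Neofelis),Cavia),((Triturus,Salmo),Picea)),(Sinapis,(((Cercopithecus,Aedes),Capsella),Larix))).
That clade contains 11 terminal taxa: Aedes, Apis, Capsella, Cavia, Cercopithecus, Larix, Neofelis, Picea, Salmo, Sinapis, Triturus.

11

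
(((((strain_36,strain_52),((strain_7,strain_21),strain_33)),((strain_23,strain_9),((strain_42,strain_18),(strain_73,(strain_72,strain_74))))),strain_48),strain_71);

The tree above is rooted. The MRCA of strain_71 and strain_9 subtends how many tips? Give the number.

The MRCA of strain_71 and strain_9 is the root, so the clade is the entire tree.
That clade contains 14 terminal taxa: strain_18, strain_21, strain_23, strain_33, strain_36, strain_42, strain_48, strain_52, strain_7, strain_71, strain_72, strain_73, strain_74, strain_9.

14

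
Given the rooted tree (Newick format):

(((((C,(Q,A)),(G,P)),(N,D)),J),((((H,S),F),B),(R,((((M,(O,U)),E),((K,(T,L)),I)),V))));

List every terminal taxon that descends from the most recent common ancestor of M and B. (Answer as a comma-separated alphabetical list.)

B, E, F, H, I, K, L, M, O, R, S, T, U, V

Tracing M: it sits inside (M,(O,U)).
Tracing B: it sits inside (((H,S),F),B).
The smallest clade enclosing both is ((((H,S),F),B),(R,((((M,(O,U)),E),((K,(T,L)),I)),V))); the answer is its 14 terminal taxa in alphabetical order.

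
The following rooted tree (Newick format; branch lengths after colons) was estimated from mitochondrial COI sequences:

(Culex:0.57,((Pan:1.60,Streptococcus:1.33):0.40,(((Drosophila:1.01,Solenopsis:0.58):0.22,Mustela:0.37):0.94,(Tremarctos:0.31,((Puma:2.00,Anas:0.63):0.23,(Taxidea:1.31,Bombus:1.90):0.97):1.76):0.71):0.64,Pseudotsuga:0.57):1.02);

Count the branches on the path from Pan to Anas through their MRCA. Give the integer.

The MRCA of Pan and Anas is the node subtending ((Pan,Streptococcus),(((Drosophila,Solenopsis),Mustela),(Tremarctos,((Puma,Anas),(Taxidea,Bombus)))),Pseudotsuga).
From Pan up to that node: 2 branches. From Anas up to the same node: 5 branches. Total: 2 + 5 = 7.

7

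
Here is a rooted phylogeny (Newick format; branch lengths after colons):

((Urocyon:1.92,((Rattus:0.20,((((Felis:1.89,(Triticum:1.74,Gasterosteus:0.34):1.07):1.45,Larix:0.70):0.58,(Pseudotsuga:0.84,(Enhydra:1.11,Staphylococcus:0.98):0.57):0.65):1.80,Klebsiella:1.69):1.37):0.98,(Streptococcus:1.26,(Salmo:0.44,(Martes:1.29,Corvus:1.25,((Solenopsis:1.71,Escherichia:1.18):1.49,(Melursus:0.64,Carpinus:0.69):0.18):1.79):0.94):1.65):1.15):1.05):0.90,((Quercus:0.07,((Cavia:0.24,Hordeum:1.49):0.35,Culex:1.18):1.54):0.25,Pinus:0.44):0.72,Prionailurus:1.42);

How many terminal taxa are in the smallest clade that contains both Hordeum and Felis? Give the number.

The MRCA of Hordeum and Felis is the root, so the clade is the entire tree.
That clade contains 24 terminal taxa: Carpinus, Cavia, Corvus, Culex, Enhydra, Escherichia, Felis, Gasterosteus, Hordeum, Klebsiella, Larix, Martes, Melursus, Pinus, Prionailurus, Pseudotsuga, Quercus, Rattus, Salmo, Solenopsis, Staphylococcus, Streptococcus, Triticum, Urocyon.

24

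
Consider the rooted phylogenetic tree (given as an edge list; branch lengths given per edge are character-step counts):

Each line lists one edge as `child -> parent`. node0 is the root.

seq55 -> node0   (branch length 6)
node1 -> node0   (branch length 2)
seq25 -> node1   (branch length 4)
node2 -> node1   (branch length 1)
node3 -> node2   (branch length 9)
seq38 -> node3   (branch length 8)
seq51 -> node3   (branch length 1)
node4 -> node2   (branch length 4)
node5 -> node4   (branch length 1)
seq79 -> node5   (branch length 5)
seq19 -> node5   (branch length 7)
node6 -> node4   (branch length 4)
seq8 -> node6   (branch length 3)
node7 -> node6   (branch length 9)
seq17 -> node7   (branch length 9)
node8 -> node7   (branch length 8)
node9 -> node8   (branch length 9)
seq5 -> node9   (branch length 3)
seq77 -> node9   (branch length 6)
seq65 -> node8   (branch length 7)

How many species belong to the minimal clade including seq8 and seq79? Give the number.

The MRCA of seq8 and seq79 is the node subtending ((seq79,seq19),(seq8,(seq17,((seq5,seq77),seq65)))).
That clade contains 7 terminal taxa: seq17, seq19, seq5, seq65, seq77, seq79, seq8.

7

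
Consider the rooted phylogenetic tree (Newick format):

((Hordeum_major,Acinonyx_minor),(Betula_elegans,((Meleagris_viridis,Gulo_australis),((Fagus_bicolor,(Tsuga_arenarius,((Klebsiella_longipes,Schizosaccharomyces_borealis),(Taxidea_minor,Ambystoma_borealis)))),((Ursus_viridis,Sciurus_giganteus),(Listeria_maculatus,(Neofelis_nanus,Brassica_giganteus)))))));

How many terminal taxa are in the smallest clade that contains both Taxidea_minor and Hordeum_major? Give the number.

The MRCA of Taxidea_minor and Hordeum_major is the root, so the clade is the entire tree.
That clade contains 16 terminal taxa: Acinonyx_minor, Ambystoma_borealis, Betula_elegans, Brassica_giganteus, Fagus_bicolor, Gulo_australis, Hordeum_major, Klebsiella_longipes, Listeria_maculatus, Meleagris_viridis, Neofelis_nanus, Schizosaccharomyces_borealis, Sciurus_giganteus, Taxidea_minor, Tsuga_arenarius, Ursus_viridis.

16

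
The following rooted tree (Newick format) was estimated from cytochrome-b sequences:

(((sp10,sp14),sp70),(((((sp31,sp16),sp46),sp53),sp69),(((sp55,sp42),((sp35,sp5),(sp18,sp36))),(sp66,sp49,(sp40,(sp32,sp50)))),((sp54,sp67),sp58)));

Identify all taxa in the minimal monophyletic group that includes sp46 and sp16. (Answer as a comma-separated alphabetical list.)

Tracing sp46: it sits inside ((sp31,sp16),sp46).
Tracing sp16: it sits inside (sp31,sp16).
The smallest clade enclosing both is ((sp31,sp16),sp46); the answer is its 3 terminal taxa in alphabetical order.

sp16, sp31, sp46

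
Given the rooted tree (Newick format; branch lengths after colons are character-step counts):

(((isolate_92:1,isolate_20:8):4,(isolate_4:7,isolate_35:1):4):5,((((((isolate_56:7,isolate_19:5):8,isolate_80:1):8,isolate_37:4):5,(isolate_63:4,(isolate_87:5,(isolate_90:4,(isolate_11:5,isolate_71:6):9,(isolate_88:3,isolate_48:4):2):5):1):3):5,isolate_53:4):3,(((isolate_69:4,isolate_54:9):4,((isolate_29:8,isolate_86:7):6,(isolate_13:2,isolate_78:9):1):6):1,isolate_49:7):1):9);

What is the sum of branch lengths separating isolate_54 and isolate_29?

33

The path runs isolate_54 → … → MRCA → … → isolate_29; the MRCA is the node subtending ((isolate_69,isolate_54),((isolate_29,isolate_86),(isolate_13,isolate_78))).
Branch lengths along that path: 9 + 4 + 6 + 6 + 8 = 33.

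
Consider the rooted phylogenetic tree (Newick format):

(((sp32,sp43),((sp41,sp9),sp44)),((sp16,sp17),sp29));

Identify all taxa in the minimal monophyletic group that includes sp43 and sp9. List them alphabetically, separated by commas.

sp32, sp41, sp43, sp44, sp9

Tracing sp43: it sits inside (sp32,sp43).
Tracing sp9: it sits inside (sp41,sp9).
The smallest clade enclosing both is ((sp32,sp43),((sp41,sp9),sp44)); the answer is its 5 terminal taxa in alphabetical order.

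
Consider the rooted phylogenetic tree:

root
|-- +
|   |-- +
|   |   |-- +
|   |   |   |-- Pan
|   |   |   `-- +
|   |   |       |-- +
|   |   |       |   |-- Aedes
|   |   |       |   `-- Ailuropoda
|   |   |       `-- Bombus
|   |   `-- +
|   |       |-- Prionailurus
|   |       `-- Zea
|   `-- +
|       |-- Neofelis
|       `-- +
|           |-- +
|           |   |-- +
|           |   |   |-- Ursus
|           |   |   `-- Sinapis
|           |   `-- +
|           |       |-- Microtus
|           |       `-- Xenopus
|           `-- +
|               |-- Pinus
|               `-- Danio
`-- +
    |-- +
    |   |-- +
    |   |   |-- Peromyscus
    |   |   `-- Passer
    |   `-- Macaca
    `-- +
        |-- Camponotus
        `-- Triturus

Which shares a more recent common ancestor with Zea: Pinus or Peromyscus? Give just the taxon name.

The MRCA of Zea and Pinus subtends (((Pan,((Aedes,Ailuropoda),Bombus)),(Prionailurus,Zea)),(Neofelis,(((Ursus,Sinapis),(Microtus,Xenopus)),(Pinus,Danio)))) (13 taxa).
The MRCA of Zea and Peromyscus is the root, subtending the entire tree (18 taxa).
The first is nested inside the second, so Zea shares a more recent common ancestor with Pinus.

Pinus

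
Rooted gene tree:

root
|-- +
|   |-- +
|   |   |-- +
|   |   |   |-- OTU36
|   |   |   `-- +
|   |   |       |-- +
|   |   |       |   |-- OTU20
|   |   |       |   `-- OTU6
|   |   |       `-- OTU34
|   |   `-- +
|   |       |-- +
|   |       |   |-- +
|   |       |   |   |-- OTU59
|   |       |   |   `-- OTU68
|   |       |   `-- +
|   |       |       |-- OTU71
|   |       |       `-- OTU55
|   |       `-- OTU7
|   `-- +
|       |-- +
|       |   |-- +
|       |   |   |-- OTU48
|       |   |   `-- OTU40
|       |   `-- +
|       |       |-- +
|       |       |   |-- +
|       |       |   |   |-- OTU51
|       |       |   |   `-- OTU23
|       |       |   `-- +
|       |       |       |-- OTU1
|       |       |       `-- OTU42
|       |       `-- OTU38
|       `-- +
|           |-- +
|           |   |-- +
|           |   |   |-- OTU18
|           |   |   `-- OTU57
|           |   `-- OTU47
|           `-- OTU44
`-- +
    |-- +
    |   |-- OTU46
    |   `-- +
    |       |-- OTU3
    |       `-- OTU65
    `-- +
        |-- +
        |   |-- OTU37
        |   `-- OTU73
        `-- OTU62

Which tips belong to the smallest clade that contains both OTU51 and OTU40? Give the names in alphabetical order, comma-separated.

OTU1, OTU23, OTU38, OTU40, OTU42, OTU48, OTU51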